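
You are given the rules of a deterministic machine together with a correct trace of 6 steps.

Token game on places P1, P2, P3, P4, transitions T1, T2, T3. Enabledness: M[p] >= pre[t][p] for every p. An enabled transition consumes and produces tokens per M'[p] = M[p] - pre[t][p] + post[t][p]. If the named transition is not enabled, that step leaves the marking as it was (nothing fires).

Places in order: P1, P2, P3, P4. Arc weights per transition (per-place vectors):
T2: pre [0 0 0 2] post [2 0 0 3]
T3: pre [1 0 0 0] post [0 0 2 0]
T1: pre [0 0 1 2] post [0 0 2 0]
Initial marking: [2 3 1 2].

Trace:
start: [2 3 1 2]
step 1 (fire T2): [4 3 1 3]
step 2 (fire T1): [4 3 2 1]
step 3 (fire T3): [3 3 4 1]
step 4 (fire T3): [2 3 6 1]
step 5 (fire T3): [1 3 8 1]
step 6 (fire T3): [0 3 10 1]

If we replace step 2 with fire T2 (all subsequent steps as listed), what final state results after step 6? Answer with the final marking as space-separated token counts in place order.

(re-executing from step 2 with the substitution; state before step 2: [4 3 1 3])
step 2 (fire T2): [6 3 1 4]
step 3 (fire T3): [5 3 3 4]
step 4 (fire T3): [4 3 5 4]
step 5 (fire T3): [3 3 7 4]
step 6 (fire T3): [2 3 9 4]

2 3 9 4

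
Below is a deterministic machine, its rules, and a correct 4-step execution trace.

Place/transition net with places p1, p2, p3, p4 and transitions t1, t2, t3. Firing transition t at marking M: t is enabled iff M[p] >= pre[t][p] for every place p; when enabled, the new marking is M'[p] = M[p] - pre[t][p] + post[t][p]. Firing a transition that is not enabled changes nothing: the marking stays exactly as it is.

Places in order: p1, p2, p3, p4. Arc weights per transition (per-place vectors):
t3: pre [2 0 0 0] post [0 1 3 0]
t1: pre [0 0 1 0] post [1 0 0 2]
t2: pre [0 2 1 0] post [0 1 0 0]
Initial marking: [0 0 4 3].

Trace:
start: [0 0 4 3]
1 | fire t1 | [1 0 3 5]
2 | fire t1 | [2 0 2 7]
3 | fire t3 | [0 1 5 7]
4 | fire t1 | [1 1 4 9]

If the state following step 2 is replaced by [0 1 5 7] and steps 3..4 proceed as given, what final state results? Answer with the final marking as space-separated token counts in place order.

1 1 4 9

state after step 2 := [0 1 5 7]
3 | fire t3 | [0 1 5 7]
4 | fire t1 | [1 1 4 9]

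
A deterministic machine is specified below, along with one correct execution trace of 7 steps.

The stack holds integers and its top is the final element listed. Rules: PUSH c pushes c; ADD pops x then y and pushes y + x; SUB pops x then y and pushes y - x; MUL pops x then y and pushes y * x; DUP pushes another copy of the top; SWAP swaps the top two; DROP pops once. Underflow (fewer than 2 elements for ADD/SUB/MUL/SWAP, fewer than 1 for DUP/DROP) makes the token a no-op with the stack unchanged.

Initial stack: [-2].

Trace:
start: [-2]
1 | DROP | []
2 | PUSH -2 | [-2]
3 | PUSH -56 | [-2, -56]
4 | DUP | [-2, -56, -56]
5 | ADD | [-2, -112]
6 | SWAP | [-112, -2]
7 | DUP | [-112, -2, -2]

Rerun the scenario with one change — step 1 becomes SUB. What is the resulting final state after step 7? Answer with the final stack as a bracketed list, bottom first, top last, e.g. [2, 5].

[-2, -112, -2, -2]

(re-executing from step 1 with the substitution; state before step 1: [-2])
1 | SUB | [-2]
2 | PUSH -2 | [-2, -2]
3 | PUSH -56 | [-2, -2, -56]
4 | DUP | [-2, -2, -56, -56]
5 | ADD | [-2, -2, -112]
6 | SWAP | [-2, -112, -2]
7 | DUP | [-2, -112, -2, -2]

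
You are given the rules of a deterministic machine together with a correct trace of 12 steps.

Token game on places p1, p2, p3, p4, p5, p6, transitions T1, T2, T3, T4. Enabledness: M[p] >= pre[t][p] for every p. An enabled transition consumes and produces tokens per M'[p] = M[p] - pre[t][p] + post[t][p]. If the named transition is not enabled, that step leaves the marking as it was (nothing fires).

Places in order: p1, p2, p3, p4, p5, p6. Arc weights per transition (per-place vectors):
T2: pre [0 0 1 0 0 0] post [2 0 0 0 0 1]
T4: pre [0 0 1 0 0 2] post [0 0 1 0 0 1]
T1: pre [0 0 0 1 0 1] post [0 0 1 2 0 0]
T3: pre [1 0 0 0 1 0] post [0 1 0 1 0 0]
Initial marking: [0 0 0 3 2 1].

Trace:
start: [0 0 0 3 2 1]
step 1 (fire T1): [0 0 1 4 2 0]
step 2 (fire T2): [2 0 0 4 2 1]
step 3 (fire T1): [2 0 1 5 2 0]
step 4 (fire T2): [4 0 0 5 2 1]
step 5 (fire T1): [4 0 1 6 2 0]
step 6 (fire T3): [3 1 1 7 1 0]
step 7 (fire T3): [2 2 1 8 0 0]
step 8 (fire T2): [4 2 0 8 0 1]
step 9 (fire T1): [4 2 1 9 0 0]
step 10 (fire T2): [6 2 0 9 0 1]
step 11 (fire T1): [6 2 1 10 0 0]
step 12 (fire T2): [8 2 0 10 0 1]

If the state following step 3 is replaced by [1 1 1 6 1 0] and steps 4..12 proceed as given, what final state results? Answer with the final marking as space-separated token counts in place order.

state after step 3 := [1 1 1 6 1 0]
step 4 (fire T2): [3 1 0 6 1 1]
step 5 (fire T1): [3 1 1 7 1 0]
step 6 (fire T3): [2 2 1 8 0 0]
step 7 (fire T3): [2 2 1 8 0 0]
step 8 (fire T2): [4 2 0 8 0 1]
step 9 (fire T1): [4 2 1 9 0 0]
step 10 (fire T2): [6 2 0 9 0 1]
step 11 (fire T1): [6 2 1 10 0 0]
step 12 (fire T2): [8 2 0 10 0 1]

8 2 0 10 0 1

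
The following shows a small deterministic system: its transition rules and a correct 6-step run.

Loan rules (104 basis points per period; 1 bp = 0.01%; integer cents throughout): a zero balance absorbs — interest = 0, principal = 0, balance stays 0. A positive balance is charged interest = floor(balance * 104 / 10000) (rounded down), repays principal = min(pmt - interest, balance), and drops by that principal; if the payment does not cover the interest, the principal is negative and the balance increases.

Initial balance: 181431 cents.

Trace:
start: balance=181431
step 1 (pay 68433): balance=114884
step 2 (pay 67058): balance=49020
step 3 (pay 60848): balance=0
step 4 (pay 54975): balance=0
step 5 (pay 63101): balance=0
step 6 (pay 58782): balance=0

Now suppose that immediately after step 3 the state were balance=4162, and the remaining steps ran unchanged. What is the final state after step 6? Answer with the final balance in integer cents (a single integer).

state after step 3 := balance=4162
step 4 (pay 54975): balance=0
step 5 (pay 63101): balance=0
step 6 (pay 58782): balance=0

0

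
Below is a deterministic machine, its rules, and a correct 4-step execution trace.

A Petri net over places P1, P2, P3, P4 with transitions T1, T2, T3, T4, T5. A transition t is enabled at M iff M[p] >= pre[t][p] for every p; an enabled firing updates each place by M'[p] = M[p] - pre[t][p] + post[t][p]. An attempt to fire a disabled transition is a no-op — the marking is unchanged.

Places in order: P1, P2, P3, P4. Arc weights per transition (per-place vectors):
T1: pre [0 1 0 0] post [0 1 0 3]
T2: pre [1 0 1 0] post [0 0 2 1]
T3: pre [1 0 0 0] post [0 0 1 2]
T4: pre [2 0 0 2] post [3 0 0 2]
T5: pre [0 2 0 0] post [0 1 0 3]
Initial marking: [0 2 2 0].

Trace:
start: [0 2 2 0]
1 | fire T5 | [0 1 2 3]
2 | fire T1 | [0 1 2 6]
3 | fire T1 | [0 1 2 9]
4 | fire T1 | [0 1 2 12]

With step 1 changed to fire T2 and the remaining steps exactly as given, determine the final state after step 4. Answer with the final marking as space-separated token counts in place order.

0 2 2 9

(re-executing from step 1 with the substitution; state before step 1: [0 2 2 0])
1 | fire T2 | [0 2 2 0]
2 | fire T1 | [0 2 2 3]
3 | fire T1 | [0 2 2 6]
4 | fire T1 | [0 2 2 9]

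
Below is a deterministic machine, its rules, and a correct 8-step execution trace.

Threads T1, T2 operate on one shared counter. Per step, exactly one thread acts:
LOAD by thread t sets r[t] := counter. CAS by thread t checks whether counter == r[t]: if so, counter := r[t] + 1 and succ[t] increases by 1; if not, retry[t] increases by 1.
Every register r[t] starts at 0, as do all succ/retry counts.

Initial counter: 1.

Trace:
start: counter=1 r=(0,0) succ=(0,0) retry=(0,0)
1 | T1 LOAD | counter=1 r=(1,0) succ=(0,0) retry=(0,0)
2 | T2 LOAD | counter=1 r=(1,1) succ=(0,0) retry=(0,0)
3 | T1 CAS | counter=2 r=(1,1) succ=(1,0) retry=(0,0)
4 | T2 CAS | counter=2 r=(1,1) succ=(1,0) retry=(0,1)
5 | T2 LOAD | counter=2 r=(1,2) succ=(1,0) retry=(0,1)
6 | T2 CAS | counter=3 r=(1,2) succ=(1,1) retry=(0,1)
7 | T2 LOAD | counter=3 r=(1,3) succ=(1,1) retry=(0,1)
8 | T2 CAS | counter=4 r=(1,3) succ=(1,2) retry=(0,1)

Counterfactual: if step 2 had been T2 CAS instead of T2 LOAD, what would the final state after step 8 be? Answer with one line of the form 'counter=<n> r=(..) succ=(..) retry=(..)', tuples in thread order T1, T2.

counter=4 r=(1,3) succ=(1,2) retry=(0,2)

(re-executing from step 2 with the substitution; state before step 2: counter=1 r=(1,0) succ=(0,0) retry=(0,0))
2 | T2 CAS | counter=1 r=(1,0) succ=(0,0) retry=(0,1)
3 | T1 CAS | counter=2 r=(1,0) succ=(1,0) retry=(0,1)
4 | T2 CAS | counter=2 r=(1,0) succ=(1,0) retry=(0,2)
5 | T2 LOAD | counter=2 r=(1,2) succ=(1,0) retry=(0,2)
6 | T2 CAS | counter=3 r=(1,2) succ=(1,1) retry=(0,2)
7 | T2 LOAD | counter=3 r=(1,3) succ=(1,1) retry=(0,2)
8 | T2 CAS | counter=4 r=(1,3) succ=(1,2) retry=(0,2)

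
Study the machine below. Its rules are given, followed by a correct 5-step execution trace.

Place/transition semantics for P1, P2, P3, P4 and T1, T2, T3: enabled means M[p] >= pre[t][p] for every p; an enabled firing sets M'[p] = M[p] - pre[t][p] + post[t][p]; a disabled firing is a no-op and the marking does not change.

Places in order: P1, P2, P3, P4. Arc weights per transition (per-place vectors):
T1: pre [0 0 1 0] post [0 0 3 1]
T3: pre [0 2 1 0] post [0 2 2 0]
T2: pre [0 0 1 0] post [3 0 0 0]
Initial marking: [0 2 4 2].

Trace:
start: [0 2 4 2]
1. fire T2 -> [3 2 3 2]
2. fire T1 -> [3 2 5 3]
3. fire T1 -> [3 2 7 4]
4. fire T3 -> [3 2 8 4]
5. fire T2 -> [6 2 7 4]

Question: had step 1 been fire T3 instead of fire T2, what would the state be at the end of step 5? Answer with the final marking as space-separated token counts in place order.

3 2 9 4

(re-executing from step 1 with the substitution; state before step 1: [0 2 4 2])
1. fire T3 -> [0 2 5 2]
2. fire T1 -> [0 2 7 3]
3. fire T1 -> [0 2 9 4]
4. fire T3 -> [0 2 10 4]
5. fire T2 -> [3 2 9 4]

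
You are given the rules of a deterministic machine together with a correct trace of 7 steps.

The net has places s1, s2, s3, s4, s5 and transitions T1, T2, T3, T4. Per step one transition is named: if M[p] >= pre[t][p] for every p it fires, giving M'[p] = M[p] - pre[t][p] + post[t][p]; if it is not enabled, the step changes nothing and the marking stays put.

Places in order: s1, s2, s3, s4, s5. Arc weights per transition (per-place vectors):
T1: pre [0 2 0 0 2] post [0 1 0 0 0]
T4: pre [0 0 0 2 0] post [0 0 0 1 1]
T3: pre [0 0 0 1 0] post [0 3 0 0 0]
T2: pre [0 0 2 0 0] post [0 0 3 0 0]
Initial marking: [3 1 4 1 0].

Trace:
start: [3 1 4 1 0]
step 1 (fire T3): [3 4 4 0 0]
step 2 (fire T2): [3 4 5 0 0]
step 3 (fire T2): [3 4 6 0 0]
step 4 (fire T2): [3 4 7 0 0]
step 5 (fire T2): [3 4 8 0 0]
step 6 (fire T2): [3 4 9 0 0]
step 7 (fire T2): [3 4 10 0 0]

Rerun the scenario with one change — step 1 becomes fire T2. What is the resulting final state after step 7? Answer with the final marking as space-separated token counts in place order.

(re-executing from step 1 with the substitution; state before step 1: [3 1 4 1 0])
step 1 (fire T2): [3 1 5 1 0]
step 2 (fire T2): [3 1 6 1 0]
step 3 (fire T2): [3 1 7 1 0]
step 4 (fire T2): [3 1 8 1 0]
step 5 (fire T2): [3 1 9 1 0]
step 6 (fire T2): [3 1 10 1 0]
step 7 (fire T2): [3 1 11 1 0]

3 1 11 1 0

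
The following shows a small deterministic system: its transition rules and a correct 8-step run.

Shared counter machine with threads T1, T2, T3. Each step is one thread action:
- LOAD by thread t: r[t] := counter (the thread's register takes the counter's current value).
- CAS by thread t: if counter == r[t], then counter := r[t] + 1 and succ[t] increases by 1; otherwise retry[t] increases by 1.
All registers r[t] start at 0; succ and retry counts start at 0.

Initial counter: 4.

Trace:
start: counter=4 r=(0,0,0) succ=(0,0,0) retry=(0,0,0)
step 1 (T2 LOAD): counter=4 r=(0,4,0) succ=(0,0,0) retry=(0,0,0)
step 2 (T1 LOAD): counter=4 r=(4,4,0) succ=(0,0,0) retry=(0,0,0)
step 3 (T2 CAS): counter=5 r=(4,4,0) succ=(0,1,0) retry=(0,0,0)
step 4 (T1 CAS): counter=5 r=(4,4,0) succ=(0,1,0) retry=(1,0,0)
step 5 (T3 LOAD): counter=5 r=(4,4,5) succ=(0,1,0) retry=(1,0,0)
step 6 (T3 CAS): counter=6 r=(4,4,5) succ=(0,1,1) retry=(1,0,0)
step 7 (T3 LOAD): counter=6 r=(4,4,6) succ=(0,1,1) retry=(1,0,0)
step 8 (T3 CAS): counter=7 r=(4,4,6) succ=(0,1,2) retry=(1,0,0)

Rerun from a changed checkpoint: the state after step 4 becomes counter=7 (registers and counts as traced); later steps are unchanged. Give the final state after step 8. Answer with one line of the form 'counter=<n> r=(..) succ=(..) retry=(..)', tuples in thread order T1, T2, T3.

state after step 4 := counter=7 r=(4,4,0) succ=(0,1,0) retry=(1,0,0)
step 5 (T3 LOAD): counter=7 r=(4,4,7) succ=(0,1,0) retry=(1,0,0)
step 6 (T3 CAS): counter=8 r=(4,4,7) succ=(0,1,1) retry=(1,0,0)
step 7 (T3 LOAD): counter=8 r=(4,4,8) succ=(0,1,1) retry=(1,0,0)
step 8 (T3 CAS): counter=9 r=(4,4,8) succ=(0,1,2) retry=(1,0,0)

counter=9 r=(4,4,8) succ=(0,1,2) retry=(1,0,0)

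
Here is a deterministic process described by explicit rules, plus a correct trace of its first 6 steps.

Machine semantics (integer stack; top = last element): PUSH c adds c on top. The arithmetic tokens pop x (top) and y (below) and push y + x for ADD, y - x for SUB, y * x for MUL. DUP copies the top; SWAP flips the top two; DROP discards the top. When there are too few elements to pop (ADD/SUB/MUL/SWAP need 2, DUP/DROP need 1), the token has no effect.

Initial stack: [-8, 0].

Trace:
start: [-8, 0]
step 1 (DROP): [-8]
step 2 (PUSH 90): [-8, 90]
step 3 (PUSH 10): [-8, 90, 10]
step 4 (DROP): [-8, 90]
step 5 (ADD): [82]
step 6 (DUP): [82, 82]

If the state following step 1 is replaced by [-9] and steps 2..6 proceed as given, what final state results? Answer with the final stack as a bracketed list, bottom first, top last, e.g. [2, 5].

[81, 81]

state after step 1 := [-9]
step 2 (PUSH 90): [-9, 90]
step 3 (PUSH 10): [-9, 90, 10]
step 4 (DROP): [-9, 90]
step 5 (ADD): [81]
step 6 (DUP): [81, 81]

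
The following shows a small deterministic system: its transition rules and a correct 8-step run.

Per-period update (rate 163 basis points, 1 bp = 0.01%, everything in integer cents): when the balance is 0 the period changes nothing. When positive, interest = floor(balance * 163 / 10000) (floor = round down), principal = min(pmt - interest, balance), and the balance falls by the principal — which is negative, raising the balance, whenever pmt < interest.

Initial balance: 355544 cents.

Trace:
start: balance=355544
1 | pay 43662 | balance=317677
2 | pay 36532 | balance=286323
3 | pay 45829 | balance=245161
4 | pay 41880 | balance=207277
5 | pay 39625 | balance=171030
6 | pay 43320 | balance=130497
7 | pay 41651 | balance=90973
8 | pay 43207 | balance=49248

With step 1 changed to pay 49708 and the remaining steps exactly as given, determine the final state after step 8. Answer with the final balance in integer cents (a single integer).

42477

(re-executing from step 1 with the substitution; state before step 1: balance=355544)
1 | pay 49708 | balance=311631
2 | pay 36532 | balance=280178
3 | pay 45829 | balance=238915
4 | pay 41880 | balance=200929
5 | pay 39625 | balance=164579
6 | pay 43320 | balance=123941
7 | pay 41651 | balance=84310
8 | pay 43207 | balance=42477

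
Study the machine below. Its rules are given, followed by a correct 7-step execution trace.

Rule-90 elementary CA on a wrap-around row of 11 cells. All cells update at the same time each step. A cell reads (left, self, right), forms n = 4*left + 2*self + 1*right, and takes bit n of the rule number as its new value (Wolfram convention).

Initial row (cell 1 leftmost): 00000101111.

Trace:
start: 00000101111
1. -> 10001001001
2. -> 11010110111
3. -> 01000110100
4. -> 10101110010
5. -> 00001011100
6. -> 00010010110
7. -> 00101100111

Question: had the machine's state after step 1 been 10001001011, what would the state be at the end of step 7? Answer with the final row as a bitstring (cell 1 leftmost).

state after step 1 := 10001001011
2. -> 11010110010
3. -> 11000111100
4. -> 11101100111
5. -> 00101111100
6. -> 01001000110
7. -> 10110101111

10110101111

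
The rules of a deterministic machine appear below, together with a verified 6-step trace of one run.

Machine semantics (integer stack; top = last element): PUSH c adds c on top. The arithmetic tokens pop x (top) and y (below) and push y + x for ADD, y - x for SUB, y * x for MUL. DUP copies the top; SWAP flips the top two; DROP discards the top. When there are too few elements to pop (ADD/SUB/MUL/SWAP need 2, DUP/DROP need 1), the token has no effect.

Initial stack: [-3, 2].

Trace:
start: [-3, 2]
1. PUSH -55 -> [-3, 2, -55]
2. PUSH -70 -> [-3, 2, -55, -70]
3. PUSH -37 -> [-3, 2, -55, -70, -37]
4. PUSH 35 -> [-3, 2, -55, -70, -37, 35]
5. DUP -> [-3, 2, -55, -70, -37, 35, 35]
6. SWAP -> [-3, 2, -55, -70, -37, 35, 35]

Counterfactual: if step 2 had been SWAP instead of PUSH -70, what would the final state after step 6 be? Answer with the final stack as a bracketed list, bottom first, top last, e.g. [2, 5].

(re-executing from step 2 with the substitution; state before step 2: [-3, 2, -55])
2. SWAP -> [-3, -55, 2]
3. PUSH -37 -> [-3, -55, 2, -37]
4. PUSH 35 -> [-3, -55, 2, -37, 35]
5. DUP -> [-3, -55, 2, -37, 35, 35]
6. SWAP -> [-3, -55, 2, -37, 35, 35]

[-3, -55, 2, -37, 35, 35]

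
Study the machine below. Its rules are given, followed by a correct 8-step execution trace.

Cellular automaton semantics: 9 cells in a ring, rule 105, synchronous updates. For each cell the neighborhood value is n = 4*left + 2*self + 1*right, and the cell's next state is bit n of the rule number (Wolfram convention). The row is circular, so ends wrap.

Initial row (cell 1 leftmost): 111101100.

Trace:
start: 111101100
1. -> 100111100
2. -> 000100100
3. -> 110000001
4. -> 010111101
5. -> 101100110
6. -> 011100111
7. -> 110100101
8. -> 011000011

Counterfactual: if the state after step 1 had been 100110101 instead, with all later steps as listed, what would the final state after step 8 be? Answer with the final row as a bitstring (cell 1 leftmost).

011001010

state after step 1 := 100110101
2. -> 100111011
3. -> 100101110
4. -> 000011011
5. -> 011011111
6. -> 111110001
7. -> 000010101
8. -> 011001010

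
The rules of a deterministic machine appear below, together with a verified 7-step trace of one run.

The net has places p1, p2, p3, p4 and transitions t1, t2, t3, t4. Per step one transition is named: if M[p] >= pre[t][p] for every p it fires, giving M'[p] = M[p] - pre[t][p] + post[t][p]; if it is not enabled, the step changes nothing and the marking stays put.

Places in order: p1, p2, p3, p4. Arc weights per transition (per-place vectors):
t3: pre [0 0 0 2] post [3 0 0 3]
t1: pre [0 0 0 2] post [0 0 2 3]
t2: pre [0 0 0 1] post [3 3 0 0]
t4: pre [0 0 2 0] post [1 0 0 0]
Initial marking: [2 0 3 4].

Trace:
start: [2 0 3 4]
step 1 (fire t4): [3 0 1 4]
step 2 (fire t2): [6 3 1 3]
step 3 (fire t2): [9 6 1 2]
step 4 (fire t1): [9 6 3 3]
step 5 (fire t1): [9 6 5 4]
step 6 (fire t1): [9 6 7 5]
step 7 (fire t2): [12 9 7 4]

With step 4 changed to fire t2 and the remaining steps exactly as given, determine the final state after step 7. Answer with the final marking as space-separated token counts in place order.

15 12 1 0

(re-executing from step 4 with the substitution; state before step 4: [9 6 1 2])
step 4 (fire t2): [12 9 1 1]
step 5 (fire t1): [12 9 1 1]
step 6 (fire t1): [12 9 1 1]
step 7 (fire t2): [15 12 1 0]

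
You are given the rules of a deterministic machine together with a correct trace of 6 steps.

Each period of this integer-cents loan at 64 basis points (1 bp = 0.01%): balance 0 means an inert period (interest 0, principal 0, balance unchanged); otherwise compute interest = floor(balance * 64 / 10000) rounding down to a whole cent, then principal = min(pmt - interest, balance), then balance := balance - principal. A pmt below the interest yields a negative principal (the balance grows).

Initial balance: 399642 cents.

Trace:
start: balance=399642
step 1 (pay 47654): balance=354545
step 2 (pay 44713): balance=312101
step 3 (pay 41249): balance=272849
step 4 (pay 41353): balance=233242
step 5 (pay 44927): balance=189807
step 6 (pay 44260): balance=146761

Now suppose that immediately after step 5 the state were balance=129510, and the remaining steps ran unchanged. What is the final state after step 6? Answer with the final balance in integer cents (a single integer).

state after step 5 := balance=129510
step 6 (pay 44260): balance=86078

86078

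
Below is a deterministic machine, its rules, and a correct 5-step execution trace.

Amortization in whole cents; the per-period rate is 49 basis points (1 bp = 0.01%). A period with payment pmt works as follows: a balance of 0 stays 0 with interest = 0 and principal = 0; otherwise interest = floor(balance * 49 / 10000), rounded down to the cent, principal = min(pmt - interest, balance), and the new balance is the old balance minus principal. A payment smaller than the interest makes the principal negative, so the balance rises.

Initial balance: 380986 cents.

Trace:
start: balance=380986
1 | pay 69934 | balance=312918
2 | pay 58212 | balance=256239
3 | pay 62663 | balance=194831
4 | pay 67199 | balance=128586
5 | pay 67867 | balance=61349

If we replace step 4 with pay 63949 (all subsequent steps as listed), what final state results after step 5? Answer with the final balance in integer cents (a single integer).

(re-executing from step 4 with the substitution; state before step 4: balance=194831)
4 | pay 63949 | balance=131836
5 | pay 67867 | balance=64614

64614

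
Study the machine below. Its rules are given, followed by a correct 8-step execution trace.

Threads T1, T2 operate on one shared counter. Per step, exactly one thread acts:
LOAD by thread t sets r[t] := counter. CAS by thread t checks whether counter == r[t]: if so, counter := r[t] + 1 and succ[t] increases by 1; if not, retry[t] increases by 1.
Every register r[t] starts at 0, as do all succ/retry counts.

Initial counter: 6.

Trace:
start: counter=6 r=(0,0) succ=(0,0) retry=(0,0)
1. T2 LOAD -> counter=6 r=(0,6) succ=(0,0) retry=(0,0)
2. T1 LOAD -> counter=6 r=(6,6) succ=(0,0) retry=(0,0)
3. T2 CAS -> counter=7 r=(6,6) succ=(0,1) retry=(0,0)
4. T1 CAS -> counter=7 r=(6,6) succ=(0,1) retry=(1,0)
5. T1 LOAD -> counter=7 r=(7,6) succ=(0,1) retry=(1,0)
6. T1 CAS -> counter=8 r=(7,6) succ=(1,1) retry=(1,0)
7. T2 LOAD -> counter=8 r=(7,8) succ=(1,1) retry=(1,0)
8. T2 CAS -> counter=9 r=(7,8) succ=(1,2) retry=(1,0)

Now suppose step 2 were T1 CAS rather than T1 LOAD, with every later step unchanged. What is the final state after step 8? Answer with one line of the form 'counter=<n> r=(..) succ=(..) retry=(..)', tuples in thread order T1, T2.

(re-executing from step 2 with the substitution; state before step 2: counter=6 r=(0,6) succ=(0,0) retry=(0,0))
2. T1 CAS -> counter=6 r=(0,6) succ=(0,0) retry=(1,0)
3. T2 CAS -> counter=7 r=(0,6) succ=(0,1) retry=(1,0)
4. T1 CAS -> counter=7 r=(0,6) succ=(0,1) retry=(2,0)
5. T1 LOAD -> counter=7 r=(7,6) succ=(0,1) retry=(2,0)
6. T1 CAS -> counter=8 r=(7,6) succ=(1,1) retry=(2,0)
7. T2 LOAD -> counter=8 r=(7,8) succ=(1,1) retry=(2,0)
8. T2 CAS -> counter=9 r=(7,8) succ=(1,2) retry=(2,0)

counter=9 r=(7,8) succ=(1,2) retry=(2,0)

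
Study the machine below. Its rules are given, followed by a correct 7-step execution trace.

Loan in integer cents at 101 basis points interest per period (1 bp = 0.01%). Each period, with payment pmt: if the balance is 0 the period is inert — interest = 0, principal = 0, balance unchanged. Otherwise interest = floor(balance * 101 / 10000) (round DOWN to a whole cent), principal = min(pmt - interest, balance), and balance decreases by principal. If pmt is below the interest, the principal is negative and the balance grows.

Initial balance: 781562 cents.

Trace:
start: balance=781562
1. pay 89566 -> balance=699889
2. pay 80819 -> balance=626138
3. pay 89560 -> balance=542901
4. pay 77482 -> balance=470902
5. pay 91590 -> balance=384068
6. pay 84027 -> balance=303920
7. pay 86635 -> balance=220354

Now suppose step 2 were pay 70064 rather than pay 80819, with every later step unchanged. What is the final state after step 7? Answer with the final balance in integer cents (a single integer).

(re-executing from step 2 with the substitution; state before step 2: balance=699889)
2. pay 70064 -> balance=636893
3. pay 89560 -> balance=553765
4. pay 77482 -> balance=481876
5. pay 91590 -> balance=395152
6. pay 84027 -> balance=315116
7. pay 86635 -> balance=231663

231663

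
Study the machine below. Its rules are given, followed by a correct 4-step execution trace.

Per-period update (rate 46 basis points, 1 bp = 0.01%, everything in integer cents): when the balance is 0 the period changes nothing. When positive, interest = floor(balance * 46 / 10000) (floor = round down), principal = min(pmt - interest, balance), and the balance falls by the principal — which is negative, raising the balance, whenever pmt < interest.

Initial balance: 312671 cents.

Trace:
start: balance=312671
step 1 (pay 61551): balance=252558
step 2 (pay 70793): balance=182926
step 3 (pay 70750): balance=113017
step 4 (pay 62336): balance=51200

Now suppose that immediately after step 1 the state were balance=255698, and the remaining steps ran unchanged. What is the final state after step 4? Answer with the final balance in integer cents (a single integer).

54384

state after step 1 := balance=255698
step 2 (pay 70793): balance=186081
step 3 (pay 70750): balance=116186
step 4 (pay 62336): balance=54384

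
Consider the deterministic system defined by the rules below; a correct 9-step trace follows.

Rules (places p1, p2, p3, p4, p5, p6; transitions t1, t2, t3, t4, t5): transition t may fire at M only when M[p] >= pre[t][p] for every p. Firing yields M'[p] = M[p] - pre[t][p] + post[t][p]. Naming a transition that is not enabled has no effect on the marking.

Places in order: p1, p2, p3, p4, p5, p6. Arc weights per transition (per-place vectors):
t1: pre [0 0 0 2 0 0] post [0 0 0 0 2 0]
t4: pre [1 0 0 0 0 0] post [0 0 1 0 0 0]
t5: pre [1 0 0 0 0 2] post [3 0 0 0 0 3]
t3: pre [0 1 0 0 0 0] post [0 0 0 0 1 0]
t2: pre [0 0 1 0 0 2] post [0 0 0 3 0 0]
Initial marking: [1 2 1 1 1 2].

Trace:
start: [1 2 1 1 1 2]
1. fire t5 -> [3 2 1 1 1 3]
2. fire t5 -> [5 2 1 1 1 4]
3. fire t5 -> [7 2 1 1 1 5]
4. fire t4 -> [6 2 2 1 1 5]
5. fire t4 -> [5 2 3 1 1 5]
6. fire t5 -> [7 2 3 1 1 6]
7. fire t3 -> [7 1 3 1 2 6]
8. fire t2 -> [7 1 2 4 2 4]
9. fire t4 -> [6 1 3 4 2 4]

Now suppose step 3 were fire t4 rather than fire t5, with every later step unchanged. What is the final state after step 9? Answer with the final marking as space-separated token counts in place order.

(re-executing from step 3 with the substitution; state before step 3: [5 2 1 1 1 4])
3. fire t4 -> [4 2 2 1 1 4]
4. fire t4 -> [3 2 3 1 1 4]
5. fire t4 -> [2 2 4 1 1 4]
6. fire t5 -> [4 2 4 1 1 5]
7. fire t3 -> [4 1 4 1 2 5]
8. fire t2 -> [4 1 3 4 2 3]
9. fire t4 -> [3 1 4 4 2 3]

3 1 4 4 2 3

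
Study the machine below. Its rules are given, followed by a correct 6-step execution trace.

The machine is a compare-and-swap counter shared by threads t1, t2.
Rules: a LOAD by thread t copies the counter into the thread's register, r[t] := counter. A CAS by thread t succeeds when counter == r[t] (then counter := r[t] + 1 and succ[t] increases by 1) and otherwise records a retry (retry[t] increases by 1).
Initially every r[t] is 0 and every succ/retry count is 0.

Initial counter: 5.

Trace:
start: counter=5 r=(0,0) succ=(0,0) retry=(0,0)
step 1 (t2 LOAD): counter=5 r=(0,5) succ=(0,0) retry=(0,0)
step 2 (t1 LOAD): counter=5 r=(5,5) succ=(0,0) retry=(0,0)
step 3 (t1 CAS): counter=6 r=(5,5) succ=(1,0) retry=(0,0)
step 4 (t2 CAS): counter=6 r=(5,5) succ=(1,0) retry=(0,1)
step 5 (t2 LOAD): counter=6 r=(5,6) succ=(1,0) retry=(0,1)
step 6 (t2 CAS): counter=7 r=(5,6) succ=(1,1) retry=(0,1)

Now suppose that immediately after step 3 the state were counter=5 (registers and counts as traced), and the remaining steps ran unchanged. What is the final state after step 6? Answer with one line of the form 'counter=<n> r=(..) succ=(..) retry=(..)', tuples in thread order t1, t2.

state after step 3 := counter=5 r=(5,5) succ=(1,0) retry=(0,0)
step 4 (t2 CAS): counter=6 r=(5,5) succ=(1,1) retry=(0,0)
step 5 (t2 LOAD): counter=6 r=(5,6) succ=(1,1) retry=(0,0)
step 6 (t2 CAS): counter=7 r=(5,6) succ=(1,2) retry=(0,0)

counter=7 r=(5,6) succ=(1,2) retry=(0,0)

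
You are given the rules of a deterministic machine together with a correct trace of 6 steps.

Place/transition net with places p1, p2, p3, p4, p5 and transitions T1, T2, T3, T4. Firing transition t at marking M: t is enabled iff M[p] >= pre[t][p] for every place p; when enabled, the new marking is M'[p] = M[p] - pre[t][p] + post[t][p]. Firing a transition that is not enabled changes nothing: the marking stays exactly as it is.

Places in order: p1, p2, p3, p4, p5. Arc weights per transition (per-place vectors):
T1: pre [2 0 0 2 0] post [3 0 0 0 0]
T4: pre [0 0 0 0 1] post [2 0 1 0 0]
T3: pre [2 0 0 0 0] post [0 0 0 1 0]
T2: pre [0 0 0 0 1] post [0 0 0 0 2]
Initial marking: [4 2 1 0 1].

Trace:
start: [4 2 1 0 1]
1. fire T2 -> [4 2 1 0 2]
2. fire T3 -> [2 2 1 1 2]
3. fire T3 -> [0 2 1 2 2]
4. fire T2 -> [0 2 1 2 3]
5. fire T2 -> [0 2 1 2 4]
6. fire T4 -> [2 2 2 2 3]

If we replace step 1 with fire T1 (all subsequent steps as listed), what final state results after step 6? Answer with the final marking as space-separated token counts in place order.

2 2 2 2 2

(re-executing from step 1 with the substitution; state before step 1: [4 2 1 0 1])
1. fire T1 -> [4 2 1 0 1]
2. fire T3 -> [2 2 1 1 1]
3. fire T3 -> [0 2 1 2 1]
4. fire T2 -> [0 2 1 2 2]
5. fire T2 -> [0 2 1 2 3]
6. fire T4 -> [2 2 2 2 2]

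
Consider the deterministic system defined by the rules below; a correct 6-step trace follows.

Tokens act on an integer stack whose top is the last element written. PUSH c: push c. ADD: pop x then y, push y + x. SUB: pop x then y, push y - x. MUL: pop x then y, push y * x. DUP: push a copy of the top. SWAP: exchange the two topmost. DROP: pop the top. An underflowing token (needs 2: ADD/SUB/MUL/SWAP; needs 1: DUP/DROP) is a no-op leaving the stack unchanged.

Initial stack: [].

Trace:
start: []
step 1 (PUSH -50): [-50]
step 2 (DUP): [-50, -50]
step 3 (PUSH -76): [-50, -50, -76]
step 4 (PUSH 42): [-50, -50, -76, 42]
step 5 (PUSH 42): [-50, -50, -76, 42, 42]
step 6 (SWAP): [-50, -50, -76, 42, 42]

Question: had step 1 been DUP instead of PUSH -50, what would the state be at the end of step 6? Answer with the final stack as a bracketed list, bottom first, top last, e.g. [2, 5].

(re-executing from step 1 with the substitution; state before step 1: [])
step 1 (DUP): []
step 2 (DUP): []
step 3 (PUSH -76): [-76]
step 4 (PUSH 42): [-76, 42]
step 5 (PUSH 42): [-76, 42, 42]
step 6 (SWAP): [-76, 42, 42]

[-76, 42, 42]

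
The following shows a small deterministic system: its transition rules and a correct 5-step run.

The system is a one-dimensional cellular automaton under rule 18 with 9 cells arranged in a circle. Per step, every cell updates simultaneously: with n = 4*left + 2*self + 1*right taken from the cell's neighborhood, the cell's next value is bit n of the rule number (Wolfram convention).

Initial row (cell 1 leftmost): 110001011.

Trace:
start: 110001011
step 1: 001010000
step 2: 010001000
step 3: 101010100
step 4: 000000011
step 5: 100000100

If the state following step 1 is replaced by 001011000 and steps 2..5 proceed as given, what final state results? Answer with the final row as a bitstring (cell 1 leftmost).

state after step 1 := 001011000
step 2: 010000100
step 3: 101001010
step 4: 000110000
step 5: 001001000

001001000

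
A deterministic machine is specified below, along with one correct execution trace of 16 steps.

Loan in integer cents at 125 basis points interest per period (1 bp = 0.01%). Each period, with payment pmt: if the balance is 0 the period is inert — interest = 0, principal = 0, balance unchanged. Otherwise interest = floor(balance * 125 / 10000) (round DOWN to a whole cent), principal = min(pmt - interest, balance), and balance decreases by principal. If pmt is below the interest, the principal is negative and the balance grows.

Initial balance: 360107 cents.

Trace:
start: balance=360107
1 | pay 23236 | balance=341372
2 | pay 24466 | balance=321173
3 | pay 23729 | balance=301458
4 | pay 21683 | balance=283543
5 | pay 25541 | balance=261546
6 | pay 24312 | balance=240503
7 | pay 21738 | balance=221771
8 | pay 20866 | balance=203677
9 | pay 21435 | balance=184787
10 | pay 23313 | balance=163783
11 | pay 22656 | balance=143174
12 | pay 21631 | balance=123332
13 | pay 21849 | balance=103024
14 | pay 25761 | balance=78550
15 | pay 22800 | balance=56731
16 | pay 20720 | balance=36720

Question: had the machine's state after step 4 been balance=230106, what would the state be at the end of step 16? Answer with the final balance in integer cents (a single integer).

0

state after step 4 := balance=230106
5 | pay 25541 | balance=207441
6 | pay 24312 | balance=185722
7 | pay 21738 | balance=166305
8 | pay 20866 | balance=147517
9 | pay 21435 | balance=127925
10 | pay 23313 | balance=106211
11 | pay 22656 | balance=84882
12 | pay 21631 | balance=64312
13 | pay 21849 | balance=43266
14 | pay 25761 | balance=18045
15 | pay 22800 | balance=0
16 | pay 20720 | balance=0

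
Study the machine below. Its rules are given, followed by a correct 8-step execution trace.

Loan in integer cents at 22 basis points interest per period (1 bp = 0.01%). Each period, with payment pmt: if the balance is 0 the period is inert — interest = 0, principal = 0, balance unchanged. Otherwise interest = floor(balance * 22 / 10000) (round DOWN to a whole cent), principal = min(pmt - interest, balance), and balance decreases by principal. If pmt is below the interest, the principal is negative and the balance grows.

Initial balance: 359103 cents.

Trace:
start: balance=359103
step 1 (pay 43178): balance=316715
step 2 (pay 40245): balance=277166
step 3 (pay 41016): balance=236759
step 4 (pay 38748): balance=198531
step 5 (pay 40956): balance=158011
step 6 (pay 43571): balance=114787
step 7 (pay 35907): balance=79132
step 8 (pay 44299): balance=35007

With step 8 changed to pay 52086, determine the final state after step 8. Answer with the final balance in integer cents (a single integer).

27220

(re-executing from step 8 with the substitution; state before step 8: balance=79132)
step 8 (pay 52086): balance=27220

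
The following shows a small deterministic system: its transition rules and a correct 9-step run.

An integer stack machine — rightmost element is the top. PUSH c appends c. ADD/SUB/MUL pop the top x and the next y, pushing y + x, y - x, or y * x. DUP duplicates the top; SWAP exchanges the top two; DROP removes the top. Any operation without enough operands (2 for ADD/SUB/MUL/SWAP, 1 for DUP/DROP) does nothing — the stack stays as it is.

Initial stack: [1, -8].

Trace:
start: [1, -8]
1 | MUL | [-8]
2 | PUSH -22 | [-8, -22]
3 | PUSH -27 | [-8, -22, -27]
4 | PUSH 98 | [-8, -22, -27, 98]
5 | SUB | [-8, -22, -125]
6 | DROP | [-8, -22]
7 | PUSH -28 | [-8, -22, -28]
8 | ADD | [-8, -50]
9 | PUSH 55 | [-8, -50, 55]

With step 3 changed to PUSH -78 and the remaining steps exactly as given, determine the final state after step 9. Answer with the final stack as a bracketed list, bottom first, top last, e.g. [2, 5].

(re-executing from step 3 with the substitution; state before step 3: [-8, -22])
3 | PUSH -78 | [-8, -22, -78]
4 | PUSH 98 | [-8, -22, -78, 98]
5 | SUB | [-8, -22, -176]
6 | DROP | [-8, -22]
7 | PUSH -28 | [-8, -22, -28]
8 | ADD | [-8, -50]
9 | PUSH 55 | [-8, -50, 55]

[-8, -50, 55]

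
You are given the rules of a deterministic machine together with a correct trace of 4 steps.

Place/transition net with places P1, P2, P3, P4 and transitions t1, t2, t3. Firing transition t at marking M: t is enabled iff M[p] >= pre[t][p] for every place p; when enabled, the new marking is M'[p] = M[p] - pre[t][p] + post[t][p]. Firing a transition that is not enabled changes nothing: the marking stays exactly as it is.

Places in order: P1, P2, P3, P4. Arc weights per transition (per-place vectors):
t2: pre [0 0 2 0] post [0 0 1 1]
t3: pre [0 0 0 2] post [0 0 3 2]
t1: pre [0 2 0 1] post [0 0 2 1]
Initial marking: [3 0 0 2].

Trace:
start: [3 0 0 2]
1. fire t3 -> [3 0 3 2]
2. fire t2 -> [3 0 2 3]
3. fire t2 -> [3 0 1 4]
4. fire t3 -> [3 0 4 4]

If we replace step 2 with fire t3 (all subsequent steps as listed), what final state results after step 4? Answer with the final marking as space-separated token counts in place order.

(re-executing from step 2 with the substitution; state before step 2: [3 0 3 2])
2. fire t3 -> [3 0 6 2]
3. fire t2 -> [3 0 5 3]
4. fire t3 -> [3 0 8 3]

3 0 8 3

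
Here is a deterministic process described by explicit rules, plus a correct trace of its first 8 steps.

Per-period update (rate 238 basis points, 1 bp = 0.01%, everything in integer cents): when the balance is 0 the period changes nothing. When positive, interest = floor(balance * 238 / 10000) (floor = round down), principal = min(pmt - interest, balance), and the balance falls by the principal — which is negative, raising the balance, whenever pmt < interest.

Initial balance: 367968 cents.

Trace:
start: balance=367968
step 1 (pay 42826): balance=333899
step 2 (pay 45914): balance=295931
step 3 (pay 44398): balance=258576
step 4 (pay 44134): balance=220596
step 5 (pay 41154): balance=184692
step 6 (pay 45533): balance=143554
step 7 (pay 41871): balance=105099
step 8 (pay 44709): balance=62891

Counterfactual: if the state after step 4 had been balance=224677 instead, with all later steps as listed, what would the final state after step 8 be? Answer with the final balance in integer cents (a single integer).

67375

state after step 4 := balance=224677
step 5 (pay 41154): balance=188870
step 6 (pay 45533): balance=147832
step 7 (pay 41871): balance=109479
step 8 (pay 44709): balance=67375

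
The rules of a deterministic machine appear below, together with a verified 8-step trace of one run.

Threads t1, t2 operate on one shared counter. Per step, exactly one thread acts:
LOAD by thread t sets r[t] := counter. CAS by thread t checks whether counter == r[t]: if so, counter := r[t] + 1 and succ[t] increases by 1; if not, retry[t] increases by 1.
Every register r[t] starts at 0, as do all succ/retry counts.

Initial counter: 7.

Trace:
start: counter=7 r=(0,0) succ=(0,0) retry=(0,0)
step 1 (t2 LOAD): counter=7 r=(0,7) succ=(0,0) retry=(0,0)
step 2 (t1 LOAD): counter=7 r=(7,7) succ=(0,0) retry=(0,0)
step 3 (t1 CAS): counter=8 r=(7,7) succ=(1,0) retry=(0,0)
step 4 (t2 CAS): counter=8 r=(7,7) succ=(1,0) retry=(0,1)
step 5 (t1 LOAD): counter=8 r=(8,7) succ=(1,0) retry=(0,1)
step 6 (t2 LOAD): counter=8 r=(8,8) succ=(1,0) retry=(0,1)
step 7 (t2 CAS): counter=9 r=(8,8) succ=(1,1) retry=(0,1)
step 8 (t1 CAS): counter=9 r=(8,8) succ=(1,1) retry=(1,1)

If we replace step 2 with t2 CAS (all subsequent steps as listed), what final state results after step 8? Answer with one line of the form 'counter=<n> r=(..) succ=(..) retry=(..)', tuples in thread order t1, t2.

counter=9 r=(8,8) succ=(0,2) retry=(2,1)

(re-executing from step 2 with the substitution; state before step 2: counter=7 r=(0,7) succ=(0,0) retry=(0,0))
step 2 (t2 CAS): counter=8 r=(0,7) succ=(0,1) retry=(0,0)
step 3 (t1 CAS): counter=8 r=(0,7) succ=(0,1) retry=(1,0)
step 4 (t2 CAS): counter=8 r=(0,7) succ=(0,1) retry=(1,1)
step 5 (t1 LOAD): counter=8 r=(8,7) succ=(0,1) retry=(1,1)
step 6 (t2 LOAD): counter=8 r=(8,8) succ=(0,1) retry=(1,1)
step 7 (t2 CAS): counter=9 r=(8,8) succ=(0,2) retry=(1,1)
step 8 (t1 CAS): counter=9 r=(8,8) succ=(0,2) retry=(2,1)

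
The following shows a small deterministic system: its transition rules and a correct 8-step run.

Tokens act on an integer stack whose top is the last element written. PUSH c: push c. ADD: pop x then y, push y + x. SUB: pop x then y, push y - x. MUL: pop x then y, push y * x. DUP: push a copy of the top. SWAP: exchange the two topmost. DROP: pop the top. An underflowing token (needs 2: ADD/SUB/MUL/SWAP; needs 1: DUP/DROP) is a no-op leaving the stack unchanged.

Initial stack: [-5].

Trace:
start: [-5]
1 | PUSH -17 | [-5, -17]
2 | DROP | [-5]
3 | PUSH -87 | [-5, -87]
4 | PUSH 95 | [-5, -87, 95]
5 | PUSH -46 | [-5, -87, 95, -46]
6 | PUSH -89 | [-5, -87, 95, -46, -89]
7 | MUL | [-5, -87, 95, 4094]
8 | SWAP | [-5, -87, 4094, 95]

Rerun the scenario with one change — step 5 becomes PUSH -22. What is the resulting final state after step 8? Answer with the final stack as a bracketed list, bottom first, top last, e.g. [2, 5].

(re-executing from step 5 with the substitution; state before step 5: [-5, -87, 95])
5 | PUSH -22 | [-5, -87, 95, -22]
6 | PUSH -89 | [-5, -87, 95, -22, -89]
7 | MUL | [-5, -87, 95, 1958]
8 | SWAP | [-5, -87, 1958, 95]

[-5, -87, 1958, 95]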